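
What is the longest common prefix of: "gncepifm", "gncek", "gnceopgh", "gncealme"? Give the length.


Words: gncepifm, gncek, gnceopgh, gncealme
  Position 0: all 'g' => match
  Position 1: all 'n' => match
  Position 2: all 'c' => match
  Position 3: all 'e' => match
  Position 4: ('p', 'k', 'o', 'a') => mismatch, stop
LCP = "gnce" (length 4)

4


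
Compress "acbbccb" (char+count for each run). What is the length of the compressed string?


Input: acbbccb
Runs:
  'a' x 1 => "a1"
  'c' x 1 => "c1"
  'b' x 2 => "b2"
  'c' x 2 => "c2"
  'b' x 1 => "b1"
Compressed: "a1c1b2c2b1"
Compressed length: 10

10


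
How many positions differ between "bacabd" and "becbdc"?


Comparing "bacabd" and "becbdc" position by position:
  Position 0: 'b' vs 'b' => same
  Position 1: 'a' vs 'e' => DIFFER
  Position 2: 'c' vs 'c' => same
  Position 3: 'a' vs 'b' => DIFFER
  Position 4: 'b' vs 'd' => DIFFER
  Position 5: 'd' vs 'c' => DIFFER
Positions that differ: 4

4


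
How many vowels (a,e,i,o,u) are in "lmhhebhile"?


Input: lmhhebhile
Checking each character:
  'l' at position 0: consonant
  'm' at position 1: consonant
  'h' at position 2: consonant
  'h' at position 3: consonant
  'e' at position 4: vowel (running total: 1)
  'b' at position 5: consonant
  'h' at position 6: consonant
  'i' at position 7: vowel (running total: 2)
  'l' at position 8: consonant
  'e' at position 9: vowel (running total: 3)
Total vowels: 3

3


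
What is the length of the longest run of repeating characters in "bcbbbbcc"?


Input: "bcbbbbcc"
Scanning for longest run:
  Position 1 ('c'): new char, reset run to 1
  Position 2 ('b'): new char, reset run to 1
  Position 3 ('b'): continues run of 'b', length=2
  Position 4 ('b'): continues run of 'b', length=3
  Position 5 ('b'): continues run of 'b', length=4
  Position 6 ('c'): new char, reset run to 1
  Position 7 ('c'): continues run of 'c', length=2
Longest run: 'b' with length 4

4


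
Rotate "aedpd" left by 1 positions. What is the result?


Input: "aedpd", rotate left by 1
First 1 characters: "a"
Remaining characters: "edpd"
Concatenate remaining + first: "edpd" + "a" = "edpda"

edpda


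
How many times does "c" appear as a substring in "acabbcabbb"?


Searching for "c" in "acabbcabbb"
Scanning each position:
  Position 0: "a" => no
  Position 1: "c" => MATCH
  Position 2: "a" => no
  Position 3: "b" => no
  Position 4: "b" => no
  Position 5: "c" => MATCH
  Position 6: "a" => no
  Position 7: "b" => no
  Position 8: "b" => no
  Position 9: "b" => no
Total occurrences: 2

2


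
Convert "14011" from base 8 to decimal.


Input: "14011" in base 8
Positional expansion:
  Digit '1' (value 1) x 8^4 = 4096
  Digit '4' (value 4) x 8^3 = 2048
  Digit '0' (value 0) x 8^2 = 0
  Digit '1' (value 1) x 8^1 = 8
  Digit '1' (value 1) x 8^0 = 1
Sum = 6153

6153


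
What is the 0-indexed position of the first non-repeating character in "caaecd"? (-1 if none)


Input: caaecd
Character frequencies:
  'a': 2
  'c': 2
  'd': 1
  'e': 1
Scanning left to right for freq == 1:
  Position 0 ('c'): freq=2, skip
  Position 1 ('a'): freq=2, skip
  Position 2 ('a'): freq=2, skip
  Position 3 ('e'): unique! => answer = 3

3


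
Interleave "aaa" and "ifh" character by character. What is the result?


Interleaving "aaa" and "ifh":
  Position 0: 'a' from first, 'i' from second => "ai"
  Position 1: 'a' from first, 'f' from second => "af"
  Position 2: 'a' from first, 'h' from second => "ah"
Result: aiafah

aiafah


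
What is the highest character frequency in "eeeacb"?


Input: eeeacb
Character counts:
  'a': 1
  'b': 1
  'c': 1
  'e': 3
Maximum frequency: 3

3


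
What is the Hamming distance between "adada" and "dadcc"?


Comparing "adada" and "dadcc" position by position:
  Position 0: 'a' vs 'd' => differ
  Position 1: 'd' vs 'a' => differ
  Position 2: 'a' vs 'd' => differ
  Position 3: 'd' vs 'c' => differ
  Position 4: 'a' vs 'c' => differ
Total differences (Hamming distance): 5

5


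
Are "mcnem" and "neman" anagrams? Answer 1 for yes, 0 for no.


Strings: "mcnem", "neman"
Sorted first:  cemmn
Sorted second: aemnn
Differ at position 0: 'c' vs 'a' => not anagrams

0


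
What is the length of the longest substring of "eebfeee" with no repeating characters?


Input: "eebfeee"
Sliding window (track last position of each char):
  Position 0 ('e'): window [0,0] length 1 -- new best
  Position 1 ('e'): repeat (last at 0), move window start to 1
  Position 1 ('e'): window [1,1] length 1
  Position 2 ('b'): window [1,2] length 2 -- new best
  Position 3 ('f'): window [1,3] length 3 -- new best
  Position 4 ('e'): repeat (last at 1), move window start to 2
  Position 4 ('e'): window [2,4] length 3
  Position 5 ('e'): repeat (last at 4), move window start to 5
  Position 5 ('e'): window [5,5] length 1
  Position 6 ('e'): repeat (last at 5), move window start to 6
  Position 6 ('e'): window [6,6] length 1
Longest substring with no repeats: "ebf" with length 3

3


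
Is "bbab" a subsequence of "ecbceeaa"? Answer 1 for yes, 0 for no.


Check if "bbab" is a subsequence of "ecbceeaa"
Greedy scan:
  Position 0 ('e'): no match needed
  Position 1 ('c'): no match needed
  Position 2 ('b'): matches sub[0] = 'b'
  Position 3 ('c'): no match needed
  Position 4 ('e'): no match needed
  Position 5 ('e'): no match needed
  Position 6 ('a'): no match needed
  Position 7 ('a'): no match needed
Only matched 1/4 characters => not a subsequence

0


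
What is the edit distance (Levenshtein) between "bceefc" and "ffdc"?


Computing edit distance: "bceefc" -> "ffdc"
DP table:
           f    f    d    c
      0    1    2    3    4
  b   1    1    2    3    4
  c   2    2    2    3    3
  e   3    3    3    3    4
  e   4    4    4    4    4
  f   5    4    4    5    5
  c   6    5    5    5    5
Edit distance = dp[6][4] = 5

5


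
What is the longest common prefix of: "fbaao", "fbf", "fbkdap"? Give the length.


Words: fbaao, fbf, fbkdap
  Position 0: all 'f' => match
  Position 1: all 'b' => match
  Position 2: ('a', 'f', 'k') => mismatch, stop
LCP = "fb" (length 2)

2


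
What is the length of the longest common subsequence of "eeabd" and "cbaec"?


LCS of "eeabd" and "cbaec"
DP table:
           c    b    a    e    c
      0    0    0    0    0    0
  e   0    0    0    0    1    1
  e   0    0    0    0    1    1
  a   0    0    0    1    1    1
  b   0    0    1    1    1    1
  d   0    0    1    1    1    1
LCS length = dp[5][5] = 1

1


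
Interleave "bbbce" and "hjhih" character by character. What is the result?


Interleaving "bbbce" and "hjhih":
  Position 0: 'b' from first, 'h' from second => "bh"
  Position 1: 'b' from first, 'j' from second => "bj"
  Position 2: 'b' from first, 'h' from second => "bh"
  Position 3: 'c' from first, 'i' from second => "ci"
  Position 4: 'e' from first, 'h' from second => "eh"
Result: bhbjbhcieh

bhbjbhcieh


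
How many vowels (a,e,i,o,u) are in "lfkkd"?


Input: lfkkd
Checking each character:
  'l' at position 0: consonant
  'f' at position 1: consonant
  'k' at position 2: consonant
  'k' at position 3: consonant
  'd' at position 4: consonant
Total vowels: 0

0


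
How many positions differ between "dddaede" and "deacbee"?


Comparing "dddaede" and "deacbee" position by position:
  Position 0: 'd' vs 'd' => same
  Position 1: 'd' vs 'e' => DIFFER
  Position 2: 'd' vs 'a' => DIFFER
  Position 3: 'a' vs 'c' => DIFFER
  Position 4: 'e' vs 'b' => DIFFER
  Position 5: 'd' vs 'e' => DIFFER
  Position 6: 'e' vs 'e' => same
Positions that differ: 5

5


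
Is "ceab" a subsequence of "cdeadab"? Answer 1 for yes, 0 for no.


Check if "ceab" is a subsequence of "cdeadab"
Greedy scan:
  Position 0 ('c'): matches sub[0] = 'c'
  Position 1 ('d'): no match needed
  Position 2 ('e'): matches sub[1] = 'e'
  Position 3 ('a'): matches sub[2] = 'a'
  Position 4 ('d'): no match needed
  Position 5 ('a'): no match needed
  Position 6 ('b'): matches sub[3] = 'b'
All 4 characters matched => is a subsequence

1


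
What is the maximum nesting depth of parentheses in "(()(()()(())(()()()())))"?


Input: "(()(()()(())(()()()())))"
Tracking depth:
  Position 0 '(': depth becomes 1
  Position 1 '(': depth becomes 2
  Position 2 ')': depth becomes 1
  Position 3 '(': depth becomes 2
  Position 4 '(': depth becomes 3
  Position 5 ')': depth becomes 2
  Position 6 '(': depth becomes 3
  Position 7 ')': depth becomes 2
  Position 8 '(': depth becomes 3
  Position 9 '(': depth becomes 4
  Position 10 ')': depth becomes 3
  Position 11 ')': depth becomes 2
  Position 12 '(': depth becomes 3
  Position 13 '(': depth becomes 4
  Position 14 ')': depth becomes 3
  Position 15 '(': depth becomes 4
  Position 16 ')': depth becomes 3
  Position 17 '(': depth becomes 4
  Position 18 ')': depth becomes 3
  Position 19 '(': depth becomes 4
  Position 20 ')': depth becomes 3
  Position 21 ')': depth becomes 2
  Position 22 ')': depth becomes 1
  Position 23 ')': depth becomes 0
Maximum depth reached: 4

4


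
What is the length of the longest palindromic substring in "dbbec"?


Input: "dbbec"
Checking substrings for palindromes:
  [1:3] "bb" (len 2) => palindrome
Longest palindromic substring: "bb" with length 2

2


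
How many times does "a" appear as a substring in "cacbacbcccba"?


Searching for "a" in "cacbacbcccba"
Scanning each position:
  Position 0: "c" => no
  Position 1: "a" => MATCH
  Position 2: "c" => no
  Position 3: "b" => no
  Position 4: "a" => MATCH
  Position 5: "c" => no
  Position 6: "b" => no
  Position 7: "c" => no
  Position 8: "c" => no
  Position 9: "c" => no
  Position 10: "b" => no
  Position 11: "a" => MATCH
Total occurrences: 3

3


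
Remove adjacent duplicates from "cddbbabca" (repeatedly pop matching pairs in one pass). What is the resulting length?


Input: cddbbabca
Stack-based adjacent duplicate removal:
  Read 'c': push. Stack: c
  Read 'd': push. Stack: cd
  Read 'd': matches stack top 'd' => pop. Stack: c
  Read 'b': push. Stack: cb
  Read 'b': matches stack top 'b' => pop. Stack: c
  Read 'a': push. Stack: ca
  Read 'b': push. Stack: cab
  Read 'c': push. Stack: cabc
  Read 'a': push. Stack: cabca
Final stack: "cabca" (length 5)

5


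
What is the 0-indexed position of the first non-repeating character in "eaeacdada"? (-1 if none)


Input: eaeacdada
Character frequencies:
  'a': 4
  'c': 1
  'd': 2
  'e': 2
Scanning left to right for freq == 1:
  Position 0 ('e'): freq=2, skip
  Position 1 ('a'): freq=4, skip
  Position 2 ('e'): freq=2, skip
  Position 3 ('a'): freq=4, skip
  Position 4 ('c'): unique! => answer = 4

4


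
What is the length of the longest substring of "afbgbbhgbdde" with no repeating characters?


Input: "afbgbbhgbdde"
Sliding window (track last position of each char):
  Position 0 ('a'): window [0,0] length 1 -- new best
  Position 1 ('f'): window [0,1] length 2 -- new best
  Position 2 ('b'): window [0,2] length 3 -- new best
  Position 3 ('g'): window [0,3] length 4 -- new best
  Position 4 ('b'): repeat (last at 2), move window start to 3
  Position 4 ('b'): window [3,4] length 2
  Position 5 ('b'): repeat (last at 4), move window start to 5
  Position 5 ('b'): window [5,5] length 1
  Position 6 ('h'): window [5,6] length 2
  Position 7 ('g'): window [5,7] length 3
  Position 8 ('b'): repeat (last at 5), move window start to 6
  Position 8 ('b'): window [6,8] length 3
  Position 9 ('d'): window [6,9] length 4
  Position 10 ('d'): repeat (last at 9), move window start to 10
  Position 10 ('d'): window [10,10] length 1
  Position 11 ('e'): window [10,11] length 2
Longest substring with no repeats: "afbg" with length 4

4


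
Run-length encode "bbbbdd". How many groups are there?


Input: bbbbdd
Scanning for consecutive runs:
  Group 1: 'b' x 4 (positions 0-3)
  Group 2: 'd' x 2 (positions 4-5)
Total groups: 2

2


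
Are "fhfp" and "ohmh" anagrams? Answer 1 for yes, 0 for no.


Strings: "fhfp", "ohmh"
Sorted first:  ffhp
Sorted second: hhmo
Differ at position 0: 'f' vs 'h' => not anagrams

0


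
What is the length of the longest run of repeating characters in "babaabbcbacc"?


Input: "babaabbcbacc"
Scanning for longest run:
  Position 1 ('a'): new char, reset run to 1
  Position 2 ('b'): new char, reset run to 1
  Position 3 ('a'): new char, reset run to 1
  Position 4 ('a'): continues run of 'a', length=2
  Position 5 ('b'): new char, reset run to 1
  Position 6 ('b'): continues run of 'b', length=2
  Position 7 ('c'): new char, reset run to 1
  Position 8 ('b'): new char, reset run to 1
  Position 9 ('a'): new char, reset run to 1
  Position 10 ('c'): new char, reset run to 1
  Position 11 ('c'): continues run of 'c', length=2
Longest run: 'a' with length 2

2


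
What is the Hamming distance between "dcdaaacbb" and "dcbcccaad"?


Comparing "dcdaaacbb" and "dcbcccaad" position by position:
  Position 0: 'd' vs 'd' => same
  Position 1: 'c' vs 'c' => same
  Position 2: 'd' vs 'b' => differ
  Position 3: 'a' vs 'c' => differ
  Position 4: 'a' vs 'c' => differ
  Position 5: 'a' vs 'c' => differ
  Position 6: 'c' vs 'a' => differ
  Position 7: 'b' vs 'a' => differ
  Position 8: 'b' vs 'd' => differ
Total differences (Hamming distance): 7

7


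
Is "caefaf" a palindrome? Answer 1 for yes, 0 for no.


Input: caefaf
Reversed: fafeac
  Compare pos 0 ('c') with pos 5 ('f'): MISMATCH
  Compare pos 1 ('a') with pos 4 ('a'): match
  Compare pos 2 ('e') with pos 3 ('f'): MISMATCH
Result: not a palindrome

0


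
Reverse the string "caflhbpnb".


Input: caflhbpnb
Reading characters right to left:
  Position 8: 'b'
  Position 7: 'n'
  Position 6: 'p'
  Position 5: 'b'
  Position 4: 'h'
  Position 3: 'l'
  Position 2: 'f'
  Position 1: 'a'
  Position 0: 'c'
Reversed: bnpbhlfac

bnpbhlfac


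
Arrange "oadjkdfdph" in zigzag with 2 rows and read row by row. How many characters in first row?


Zigzag "oadjkdfdph" into 2 rows:
Placing characters:
  'o' => row 0
  'a' => row 1
  'd' => row 0
  'j' => row 1
  'k' => row 0
  'd' => row 1
  'f' => row 0
  'd' => row 1
  'p' => row 0
  'h' => row 1
Rows:
  Row 0: "odkfp"
  Row 1: "ajddh"
First row length: 5

5


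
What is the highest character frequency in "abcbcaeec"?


Input: abcbcaeec
Character counts:
  'a': 2
  'b': 2
  'c': 3
  'e': 2
Maximum frequency: 3

3


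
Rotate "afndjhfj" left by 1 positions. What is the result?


Input: "afndjhfj", rotate left by 1
First 1 characters: "a"
Remaining characters: "fndjhfj"
Concatenate remaining + first: "fndjhfj" + "a" = "fndjhfja"

fndjhfja


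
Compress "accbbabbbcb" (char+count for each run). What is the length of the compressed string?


Input: accbbabbbcb
Runs:
  'a' x 1 => "a1"
  'c' x 2 => "c2"
  'b' x 2 => "b2"
  'a' x 1 => "a1"
  'b' x 3 => "b3"
  'c' x 1 => "c1"
  'b' x 1 => "b1"
Compressed: "a1c2b2a1b3c1b1"
Compressed length: 14

14


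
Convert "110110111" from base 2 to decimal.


Input: "110110111" in base 2
Positional expansion:
  Digit '1' (value 1) x 2^8 = 256
  Digit '1' (value 1) x 2^7 = 128
  Digit '0' (value 0) x 2^6 = 0
  Digit '1' (value 1) x 2^5 = 32
  Digit '1' (value 1) x 2^4 = 16
  Digit '0' (value 0) x 2^3 = 0
  Digit '1' (value 1) x 2^2 = 4
  Digit '1' (value 1) x 2^1 = 2
  Digit '1' (value 1) x 2^0 = 1
Sum = 439

439


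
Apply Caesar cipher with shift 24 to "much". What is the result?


Caesar cipher: shift "much" by 24
  'm' (pos 12) + 24 = pos 10 = 'k'
  'u' (pos 20) + 24 = pos 18 = 's'
  'c' (pos 2) + 24 = pos 0 = 'a'
  'h' (pos 7) + 24 = pos 5 = 'f'
Result: ksaf

ksaf


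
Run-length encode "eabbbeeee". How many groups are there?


Input: eabbbeeee
Scanning for consecutive runs:
  Group 1: 'e' x 1 (positions 0-0)
  Group 2: 'a' x 1 (positions 1-1)
  Group 3: 'b' x 3 (positions 2-4)
  Group 4: 'e' x 4 (positions 5-8)
Total groups: 4

4


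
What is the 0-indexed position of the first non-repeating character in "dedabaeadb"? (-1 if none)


Input: dedabaeadb
Character frequencies:
  'a': 3
  'b': 2
  'd': 3
  'e': 2
Scanning left to right for freq == 1:
  Position 0 ('d'): freq=3, skip
  Position 1 ('e'): freq=2, skip
  Position 2 ('d'): freq=3, skip
  Position 3 ('a'): freq=3, skip
  Position 4 ('b'): freq=2, skip
  Position 5 ('a'): freq=3, skip
  Position 6 ('e'): freq=2, skip
  Position 7 ('a'): freq=3, skip
  Position 8 ('d'): freq=3, skip
  Position 9 ('b'): freq=2, skip
  No unique character found => answer = -1

-1


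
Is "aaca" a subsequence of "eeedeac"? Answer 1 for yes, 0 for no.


Check if "aaca" is a subsequence of "eeedeac"
Greedy scan:
  Position 0 ('e'): no match needed
  Position 1 ('e'): no match needed
  Position 2 ('e'): no match needed
  Position 3 ('d'): no match needed
  Position 4 ('e'): no match needed
  Position 5 ('a'): matches sub[0] = 'a'
  Position 6 ('c'): no match needed
Only matched 1/4 characters => not a subsequence

0


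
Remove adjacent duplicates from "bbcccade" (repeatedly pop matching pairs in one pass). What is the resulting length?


Input: bbcccade
Stack-based adjacent duplicate removal:
  Read 'b': push. Stack: b
  Read 'b': matches stack top 'b' => pop. Stack: (empty)
  Read 'c': push. Stack: c
  Read 'c': matches stack top 'c' => pop. Stack: (empty)
  Read 'c': push. Stack: c
  Read 'a': push. Stack: ca
  Read 'd': push. Stack: cad
  Read 'e': push. Stack: cade
Final stack: "cade" (length 4)

4


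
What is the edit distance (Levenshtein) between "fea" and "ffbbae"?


Computing edit distance: "fea" -> "ffbbae"
DP table:
           f    f    b    b    a    e
      0    1    2    3    4    5    6
  f   1    0    1    2    3    4    5
  e   2    1    1    2    3    4    4
  a   3    2    2    2    3    3    4
Edit distance = dp[3][6] = 4

4


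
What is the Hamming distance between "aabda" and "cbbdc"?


Comparing "aabda" and "cbbdc" position by position:
  Position 0: 'a' vs 'c' => differ
  Position 1: 'a' vs 'b' => differ
  Position 2: 'b' vs 'b' => same
  Position 3: 'd' vs 'd' => same
  Position 4: 'a' vs 'c' => differ
Total differences (Hamming distance): 3

3


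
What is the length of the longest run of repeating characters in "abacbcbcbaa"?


Input: "abacbcbcbaa"
Scanning for longest run:
  Position 1 ('b'): new char, reset run to 1
  Position 2 ('a'): new char, reset run to 1
  Position 3 ('c'): new char, reset run to 1
  Position 4 ('b'): new char, reset run to 1
  Position 5 ('c'): new char, reset run to 1
  Position 6 ('b'): new char, reset run to 1
  Position 7 ('c'): new char, reset run to 1
  Position 8 ('b'): new char, reset run to 1
  Position 9 ('a'): new char, reset run to 1
  Position 10 ('a'): continues run of 'a', length=2
Longest run: 'a' with length 2

2


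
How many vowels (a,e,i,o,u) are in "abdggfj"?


Input: abdggfj
Checking each character:
  'a' at position 0: vowel (running total: 1)
  'b' at position 1: consonant
  'd' at position 2: consonant
  'g' at position 3: consonant
  'g' at position 4: consonant
  'f' at position 5: consonant
  'j' at position 6: consonant
Total vowels: 1

1


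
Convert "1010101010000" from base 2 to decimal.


Input: "1010101010000" in base 2
Positional expansion:
  Digit '1' (value 1) x 2^12 = 4096
  Digit '0' (value 0) x 2^11 = 0
  Digit '1' (value 1) x 2^10 = 1024
  Digit '0' (value 0) x 2^9 = 0
  Digit '1' (value 1) x 2^8 = 256
  Digit '0' (value 0) x 2^7 = 0
  Digit '1' (value 1) x 2^6 = 64
  Digit '0' (value 0) x 2^5 = 0
  Digit '1' (value 1) x 2^4 = 16
  Digit '0' (value 0) x 2^3 = 0
  Digit '0' (value 0) x 2^2 = 0
  Digit '0' (value 0) x 2^1 = 0
  Digit '0' (value 0) x 2^0 = 0
Sum = 5456

5456


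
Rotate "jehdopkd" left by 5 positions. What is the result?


Input: "jehdopkd", rotate left by 5
First 5 characters: "jehdo"
Remaining characters: "pkd"
Concatenate remaining + first: "pkd" + "jehdo" = "pkdjehdo"

pkdjehdo


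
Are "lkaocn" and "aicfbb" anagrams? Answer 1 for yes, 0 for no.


Strings: "lkaocn", "aicfbb"
Sorted first:  acklno
Sorted second: abbcfi
Differ at position 1: 'c' vs 'b' => not anagrams

0


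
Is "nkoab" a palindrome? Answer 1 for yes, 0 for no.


Input: nkoab
Reversed: baokn
  Compare pos 0 ('n') with pos 4 ('b'): MISMATCH
  Compare pos 1 ('k') with pos 3 ('a'): MISMATCH
Result: not a palindrome

0


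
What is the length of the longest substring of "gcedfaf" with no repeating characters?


Input: "gcedfaf"
Sliding window (track last position of each char):
  Position 0 ('g'): window [0,0] length 1 -- new best
  Position 1 ('c'): window [0,1] length 2 -- new best
  Position 2 ('e'): window [0,2] length 3 -- new best
  Position 3 ('d'): window [0,3] length 4 -- new best
  Position 4 ('f'): window [0,4] length 5 -- new best
  Position 5 ('a'): window [0,5] length 6 -- new best
  Position 6 ('f'): repeat (last at 4), move window start to 5
  Position 6 ('f'): window [5,6] length 2
Longest substring with no repeats: "gcedfa" with length 6

6


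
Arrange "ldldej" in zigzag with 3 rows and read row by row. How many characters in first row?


Zigzag "ldldej" into 3 rows:
Placing characters:
  'l' => row 0
  'd' => row 1
  'l' => row 2
  'd' => row 1
  'e' => row 0
  'j' => row 1
Rows:
  Row 0: "le"
  Row 1: "ddj"
  Row 2: "l"
First row length: 2

2


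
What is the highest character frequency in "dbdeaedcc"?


Input: dbdeaedcc
Character counts:
  'a': 1
  'b': 1
  'c': 2
  'd': 3
  'e': 2
Maximum frequency: 3

3


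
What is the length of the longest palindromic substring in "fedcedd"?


Input: "fedcedd"
Checking substrings for palindromes:
  [5:7] "dd" (len 2) => palindrome
Longest palindromic substring: "dd" with length 2

2


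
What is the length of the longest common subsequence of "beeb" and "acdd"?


LCS of "beeb" and "acdd"
DP table:
           a    c    d    d
      0    0    0    0    0
  b   0    0    0    0    0
  e   0    0    0    0    0
  e   0    0    0    0    0
  b   0    0    0    0    0
LCS length = dp[4][4] = 0

0


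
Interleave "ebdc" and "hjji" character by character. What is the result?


Interleaving "ebdc" and "hjji":
  Position 0: 'e' from first, 'h' from second => "eh"
  Position 1: 'b' from first, 'j' from second => "bj"
  Position 2: 'd' from first, 'j' from second => "dj"
  Position 3: 'c' from first, 'i' from second => "ci"
Result: ehbjdjci

ehbjdjci


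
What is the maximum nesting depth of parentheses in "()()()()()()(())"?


Input: "()()()()()()(())"
Tracking depth:
  Position 0 '(': depth becomes 1
  Position 1 ')': depth becomes 0
  Position 2 '(': depth becomes 1
  Position 3 ')': depth becomes 0
  Position 4 '(': depth becomes 1
  Position 5 ')': depth becomes 0
  Position 6 '(': depth becomes 1
  Position 7 ')': depth becomes 0
  Position 8 '(': depth becomes 1
  Position 9 ')': depth becomes 0
  Position 10 '(': depth becomes 1
  Position 11 ')': depth becomes 0
  Position 12 '(': depth becomes 1
  Position 13 '(': depth becomes 2
  Position 14 ')': depth becomes 1
  Position 15 ')': depth becomes 0
Maximum depth reached: 2

2


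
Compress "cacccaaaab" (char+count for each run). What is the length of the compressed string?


Input: cacccaaaab
Runs:
  'c' x 1 => "c1"
  'a' x 1 => "a1"
  'c' x 3 => "c3"
  'a' x 4 => "a4"
  'b' x 1 => "b1"
Compressed: "c1a1c3a4b1"
Compressed length: 10

10


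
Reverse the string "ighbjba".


Input: ighbjba
Reading characters right to left:
  Position 6: 'a'
  Position 5: 'b'
  Position 4: 'j'
  Position 3: 'b'
  Position 2: 'h'
  Position 1: 'g'
  Position 0: 'i'
Reversed: abjbhgi

abjbhgi


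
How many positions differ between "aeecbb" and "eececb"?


Comparing "aeecbb" and "eececb" position by position:
  Position 0: 'a' vs 'e' => DIFFER
  Position 1: 'e' vs 'e' => same
  Position 2: 'e' vs 'c' => DIFFER
  Position 3: 'c' vs 'e' => DIFFER
  Position 4: 'b' vs 'c' => DIFFER
  Position 5: 'b' vs 'b' => same
Positions that differ: 4

4


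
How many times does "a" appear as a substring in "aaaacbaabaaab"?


Searching for "a" in "aaaacbaabaaab"
Scanning each position:
  Position 0: "a" => MATCH
  Position 1: "a" => MATCH
  Position 2: "a" => MATCH
  Position 3: "a" => MATCH
  Position 4: "c" => no
  Position 5: "b" => no
  Position 6: "a" => MATCH
  Position 7: "a" => MATCH
  Position 8: "b" => no
  Position 9: "a" => MATCH
  Position 10: "a" => MATCH
  Position 11: "a" => MATCH
  Position 12: "b" => no
Total occurrences: 9

9


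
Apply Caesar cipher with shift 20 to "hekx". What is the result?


Caesar cipher: shift "hekx" by 20
  'h' (pos 7) + 20 = pos 1 = 'b'
  'e' (pos 4) + 20 = pos 24 = 'y'
  'k' (pos 10) + 20 = pos 4 = 'e'
  'x' (pos 23) + 20 = pos 17 = 'r'
Result: byer

byer


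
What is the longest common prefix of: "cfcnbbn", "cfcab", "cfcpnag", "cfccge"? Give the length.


Words: cfcnbbn, cfcab, cfcpnag, cfccge
  Position 0: all 'c' => match
  Position 1: all 'f' => match
  Position 2: all 'c' => match
  Position 3: ('n', 'a', 'p', 'c') => mismatch, stop
LCP = "cfc" (length 3)

3


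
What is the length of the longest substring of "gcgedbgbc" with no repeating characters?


Input: "gcgedbgbc"
Sliding window (track last position of each char):
  Position 0 ('g'): window [0,0] length 1 -- new best
  Position 1 ('c'): window [0,1] length 2 -- new best
  Position 2 ('g'): repeat (last at 0), move window start to 1
  Position 2 ('g'): window [1,2] length 2
  Position 3 ('e'): window [1,3] length 3 -- new best
  Position 4 ('d'): window [1,4] length 4 -- new best
  Position 5 ('b'): window [1,5] length 5 -- new best
  Position 6 ('g'): repeat (last at 2), move window start to 3
  Position 6 ('g'): window [3,6] length 4
  Position 7 ('b'): repeat (last at 5), move window start to 6
  Position 7 ('b'): window [6,7] length 2
  Position 8 ('c'): window [6,8] length 3
Longest substring with no repeats: "cgedb" with length 5

5


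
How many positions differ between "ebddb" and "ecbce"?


Comparing "ebddb" and "ecbce" position by position:
  Position 0: 'e' vs 'e' => same
  Position 1: 'b' vs 'c' => DIFFER
  Position 2: 'd' vs 'b' => DIFFER
  Position 3: 'd' vs 'c' => DIFFER
  Position 4: 'b' vs 'e' => DIFFER
Positions that differ: 4

4


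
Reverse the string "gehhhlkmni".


Input: gehhhlkmni
Reading characters right to left:
  Position 9: 'i'
  Position 8: 'n'
  Position 7: 'm'
  Position 6: 'k'
  Position 5: 'l'
  Position 4: 'h'
  Position 3: 'h'
  Position 2: 'h'
  Position 1: 'e'
  Position 0: 'g'
Reversed: inmklhhheg

inmklhhheg


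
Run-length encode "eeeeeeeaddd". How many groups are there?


Input: eeeeeeeaddd
Scanning for consecutive runs:
  Group 1: 'e' x 7 (positions 0-6)
  Group 2: 'a' x 1 (positions 7-7)
  Group 3: 'd' x 3 (positions 8-10)
Total groups: 3

3


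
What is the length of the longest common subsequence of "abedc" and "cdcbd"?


LCS of "abedc" and "cdcbd"
DP table:
           c    d    c    b    d
      0    0    0    0    0    0
  a   0    0    0    0    0    0
  b   0    0    0    0    1    1
  e   0    0    0    0    1    1
  d   0    0    1    1    1    2
  c   0    1    1    2    2    2
LCS length = dp[5][5] = 2

2


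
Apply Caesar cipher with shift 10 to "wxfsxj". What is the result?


Caesar cipher: shift "wxfsxj" by 10
  'w' (pos 22) + 10 = pos 6 = 'g'
  'x' (pos 23) + 10 = pos 7 = 'h'
  'f' (pos 5) + 10 = pos 15 = 'p'
  's' (pos 18) + 10 = pos 2 = 'c'
  'x' (pos 23) + 10 = pos 7 = 'h'
  'j' (pos 9) + 10 = pos 19 = 't'
Result: ghpcht

ghpcht


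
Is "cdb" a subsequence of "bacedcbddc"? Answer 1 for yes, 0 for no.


Check if "cdb" is a subsequence of "bacedcbddc"
Greedy scan:
  Position 0 ('b'): no match needed
  Position 1 ('a'): no match needed
  Position 2 ('c'): matches sub[0] = 'c'
  Position 3 ('e'): no match needed
  Position 4 ('d'): matches sub[1] = 'd'
  Position 5 ('c'): no match needed
  Position 6 ('b'): matches sub[2] = 'b'
  Position 7 ('d'): no match needed
  Position 8 ('d'): no match needed
  Position 9 ('c'): no match needed
All 3 characters matched => is a subsequence

1


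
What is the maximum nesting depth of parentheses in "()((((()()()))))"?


Input: "()((((()()()))))"
Tracking depth:
  Position 0 '(': depth becomes 1
  Position 1 ')': depth becomes 0
  Position 2 '(': depth becomes 1
  Position 3 '(': depth becomes 2
  Position 4 '(': depth becomes 3
  Position 5 '(': depth becomes 4
  Position 6 '(': depth becomes 5
  Position 7 ')': depth becomes 4
  Position 8 '(': depth becomes 5
  Position 9 ')': depth becomes 4
  Position 10 '(': depth becomes 5
  Position 11 ')': depth becomes 4
  Position 12 ')': depth becomes 3
  Position 13 ')': depth becomes 2
  Position 14 ')': depth becomes 1
  Position 15 ')': depth becomes 0
Maximum depth reached: 5

5


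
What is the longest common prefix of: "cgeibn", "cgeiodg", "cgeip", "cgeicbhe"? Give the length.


Words: cgeibn, cgeiodg, cgeip, cgeicbhe
  Position 0: all 'c' => match
  Position 1: all 'g' => match
  Position 2: all 'e' => match
  Position 3: all 'i' => match
  Position 4: ('b', 'o', 'p', 'c') => mismatch, stop
LCP = "cgei" (length 4)

4


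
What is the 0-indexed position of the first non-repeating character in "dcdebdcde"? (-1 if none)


Input: dcdebdcde
Character frequencies:
  'b': 1
  'c': 2
  'd': 4
  'e': 2
Scanning left to right for freq == 1:
  Position 0 ('d'): freq=4, skip
  Position 1 ('c'): freq=2, skip
  Position 2 ('d'): freq=4, skip
  Position 3 ('e'): freq=2, skip
  Position 4 ('b'): unique! => answer = 4

4


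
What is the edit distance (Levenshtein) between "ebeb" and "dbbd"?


Computing edit distance: "ebeb" -> "dbbd"
DP table:
           d    b    b    d
      0    1    2    3    4
  e   1    1    2    3    4
  b   2    2    1    2    3
  e   3    3    2    2    3
  b   4    4    3    2    3
Edit distance = dp[4][4] = 3

3


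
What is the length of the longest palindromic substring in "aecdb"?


Input: "aecdb"
Checking substrings for palindromes:
  No multi-char palindromic substrings found
Longest palindromic substring: "a" with length 1

1


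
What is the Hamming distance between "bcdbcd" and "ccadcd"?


Comparing "bcdbcd" and "ccadcd" position by position:
  Position 0: 'b' vs 'c' => differ
  Position 1: 'c' vs 'c' => same
  Position 2: 'd' vs 'a' => differ
  Position 3: 'b' vs 'd' => differ
  Position 4: 'c' vs 'c' => same
  Position 5: 'd' vs 'd' => same
Total differences (Hamming distance): 3

3


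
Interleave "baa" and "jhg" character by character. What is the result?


Interleaving "baa" and "jhg":
  Position 0: 'b' from first, 'j' from second => "bj"
  Position 1: 'a' from first, 'h' from second => "ah"
  Position 2: 'a' from first, 'g' from second => "ag"
Result: bjahag

bjahag


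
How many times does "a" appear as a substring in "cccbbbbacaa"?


Searching for "a" in "cccbbbbacaa"
Scanning each position:
  Position 0: "c" => no
  Position 1: "c" => no
  Position 2: "c" => no
  Position 3: "b" => no
  Position 4: "b" => no
  Position 5: "b" => no
  Position 6: "b" => no
  Position 7: "a" => MATCH
  Position 8: "c" => no
  Position 9: "a" => MATCH
  Position 10: "a" => MATCH
Total occurrences: 3

3


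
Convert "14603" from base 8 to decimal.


Input: "14603" in base 8
Positional expansion:
  Digit '1' (value 1) x 8^4 = 4096
  Digit '4' (value 4) x 8^3 = 2048
  Digit '6' (value 6) x 8^2 = 384
  Digit '0' (value 0) x 8^1 = 0
  Digit '3' (value 3) x 8^0 = 3
Sum = 6531

6531


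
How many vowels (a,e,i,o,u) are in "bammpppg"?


Input: bammpppg
Checking each character:
  'b' at position 0: consonant
  'a' at position 1: vowel (running total: 1)
  'm' at position 2: consonant
  'm' at position 3: consonant
  'p' at position 4: consonant
  'p' at position 5: consonant
  'p' at position 6: consonant
  'g' at position 7: consonant
Total vowels: 1

1


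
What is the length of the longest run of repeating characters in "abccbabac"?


Input: "abccbabac"
Scanning for longest run:
  Position 1 ('b'): new char, reset run to 1
  Position 2 ('c'): new char, reset run to 1
  Position 3 ('c'): continues run of 'c', length=2
  Position 4 ('b'): new char, reset run to 1
  Position 5 ('a'): new char, reset run to 1
  Position 6 ('b'): new char, reset run to 1
  Position 7 ('a'): new char, reset run to 1
  Position 8 ('c'): new char, reset run to 1
Longest run: 'c' with length 2

2


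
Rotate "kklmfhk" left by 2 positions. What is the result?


Input: "kklmfhk", rotate left by 2
First 2 characters: "kk"
Remaining characters: "lmfhk"
Concatenate remaining + first: "lmfhk" + "kk" = "lmfhkkk"

lmfhkkk


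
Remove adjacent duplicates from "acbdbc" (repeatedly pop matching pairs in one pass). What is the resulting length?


Input: acbdbc
Stack-based adjacent duplicate removal:
  Read 'a': push. Stack: a
  Read 'c': push. Stack: ac
  Read 'b': push. Stack: acb
  Read 'd': push. Stack: acbd
  Read 'b': push. Stack: acbdb
  Read 'c': push. Stack: acbdbc
Final stack: "acbdbc" (length 6)

6


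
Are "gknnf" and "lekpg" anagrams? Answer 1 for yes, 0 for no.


Strings: "gknnf", "lekpg"
Sorted first:  fgknn
Sorted second: egklp
Differ at position 0: 'f' vs 'e' => not anagrams

0


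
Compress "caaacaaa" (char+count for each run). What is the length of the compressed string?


Input: caaacaaa
Runs:
  'c' x 1 => "c1"
  'a' x 3 => "a3"
  'c' x 1 => "c1"
  'a' x 3 => "a3"
Compressed: "c1a3c1a3"
Compressed length: 8

8


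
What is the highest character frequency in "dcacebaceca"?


Input: dcacebaceca
Character counts:
  'a': 3
  'b': 1
  'c': 4
  'd': 1
  'e': 2
Maximum frequency: 4

4


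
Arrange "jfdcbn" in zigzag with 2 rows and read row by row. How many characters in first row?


Zigzag "jfdcbn" into 2 rows:
Placing characters:
  'j' => row 0
  'f' => row 1
  'd' => row 0
  'c' => row 1
  'b' => row 0
  'n' => row 1
Rows:
  Row 0: "jdb"
  Row 1: "fcn"
First row length: 3

3


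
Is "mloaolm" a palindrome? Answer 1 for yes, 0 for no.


Input: mloaolm
Reversed: mloaolm
  Compare pos 0 ('m') with pos 6 ('m'): match
  Compare pos 1 ('l') with pos 5 ('l'): match
  Compare pos 2 ('o') with pos 4 ('o'): match
Result: palindrome

1


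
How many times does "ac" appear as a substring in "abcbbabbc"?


Searching for "ac" in "abcbbabbc"
Scanning each position:
  Position 0: "ab" => no
  Position 1: "bc" => no
  Position 2: "cb" => no
  Position 3: "bb" => no
  Position 4: "ba" => no
  Position 5: "ab" => no
  Position 6: "bb" => no
  Position 7: "bc" => no
Total occurrences: 0

0


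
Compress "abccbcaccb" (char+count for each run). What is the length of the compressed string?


Input: abccbcaccb
Runs:
  'a' x 1 => "a1"
  'b' x 1 => "b1"
  'c' x 2 => "c2"
  'b' x 1 => "b1"
  'c' x 1 => "c1"
  'a' x 1 => "a1"
  'c' x 2 => "c2"
  'b' x 1 => "b1"
Compressed: "a1b1c2b1c1a1c2b1"
Compressed length: 16

16


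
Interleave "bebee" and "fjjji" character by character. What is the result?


Interleaving "bebee" and "fjjji":
  Position 0: 'b' from first, 'f' from second => "bf"
  Position 1: 'e' from first, 'j' from second => "ej"
  Position 2: 'b' from first, 'j' from second => "bj"
  Position 3: 'e' from first, 'j' from second => "ej"
  Position 4: 'e' from first, 'i' from second => "ei"
Result: bfejbjejei

bfejbjejei


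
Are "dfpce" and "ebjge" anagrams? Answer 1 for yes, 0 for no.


Strings: "dfpce", "ebjge"
Sorted first:  cdefp
Sorted second: beegj
Differ at position 0: 'c' vs 'b' => not anagrams

0


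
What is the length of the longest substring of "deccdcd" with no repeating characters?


Input: "deccdcd"
Sliding window (track last position of each char):
  Position 0 ('d'): window [0,0] length 1 -- new best
  Position 1 ('e'): window [0,1] length 2 -- new best
  Position 2 ('c'): window [0,2] length 3 -- new best
  Position 3 ('c'): repeat (last at 2), move window start to 3
  Position 3 ('c'): window [3,3] length 1
  Position 4 ('d'): window [3,4] length 2
  Position 5 ('c'): repeat (last at 3), move window start to 4
  Position 5 ('c'): window [4,5] length 2
  Position 6 ('d'): repeat (last at 4), move window start to 5
  Position 6 ('d'): window [5,6] length 2
Longest substring with no repeats: "dec" with length 3

3


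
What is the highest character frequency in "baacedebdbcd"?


Input: baacedebdbcd
Character counts:
  'a': 2
  'b': 3
  'c': 2
  'd': 3
  'e': 2
Maximum frequency: 3

3


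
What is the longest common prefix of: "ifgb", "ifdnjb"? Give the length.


Words: ifgb, ifdnjb
  Position 0: all 'i' => match
  Position 1: all 'f' => match
  Position 2: ('g', 'd') => mismatch, stop
LCP = "if" (length 2)

2


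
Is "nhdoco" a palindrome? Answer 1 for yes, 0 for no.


Input: nhdoco
Reversed: ocodhn
  Compare pos 0 ('n') with pos 5 ('o'): MISMATCH
  Compare pos 1 ('h') with pos 4 ('c'): MISMATCH
  Compare pos 2 ('d') with pos 3 ('o'): MISMATCH
Result: not a palindrome

0


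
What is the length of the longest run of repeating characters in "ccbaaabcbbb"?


Input: "ccbaaabcbbb"
Scanning for longest run:
  Position 1 ('c'): continues run of 'c', length=2
  Position 2 ('b'): new char, reset run to 1
  Position 3 ('a'): new char, reset run to 1
  Position 4 ('a'): continues run of 'a', length=2
  Position 5 ('a'): continues run of 'a', length=3
  Position 6 ('b'): new char, reset run to 1
  Position 7 ('c'): new char, reset run to 1
  Position 8 ('b'): new char, reset run to 1
  Position 9 ('b'): continues run of 'b', length=2
  Position 10 ('b'): continues run of 'b', length=3
Longest run: 'a' with length 3

3


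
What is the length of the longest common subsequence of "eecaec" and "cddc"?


LCS of "eecaec" and "cddc"
DP table:
           c    d    d    c
      0    0    0    0    0
  e   0    0    0    0    0
  e   0    0    0    0    0
  c   0    1    1    1    1
  a   0    1    1    1    1
  e   0    1    1    1    1
  c   0    1    1    1    2
LCS length = dp[6][4] = 2

2


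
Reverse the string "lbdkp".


Input: lbdkp
Reading characters right to left:
  Position 4: 'p'
  Position 3: 'k'
  Position 2: 'd'
  Position 1: 'b'
  Position 0: 'l'
Reversed: pkdbl

pkdbl


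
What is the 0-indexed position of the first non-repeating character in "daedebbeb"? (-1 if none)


Input: daedebbeb
Character frequencies:
  'a': 1
  'b': 3
  'd': 2
  'e': 3
Scanning left to right for freq == 1:
  Position 0 ('d'): freq=2, skip
  Position 1 ('a'): unique! => answer = 1

1


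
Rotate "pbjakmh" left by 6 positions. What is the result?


Input: "pbjakmh", rotate left by 6
First 6 characters: "pbjakm"
Remaining characters: "h"
Concatenate remaining + first: "h" + "pbjakm" = "hpbjakm"

hpbjakm


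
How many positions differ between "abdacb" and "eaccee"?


Comparing "abdacb" and "eaccee" position by position:
  Position 0: 'a' vs 'e' => DIFFER
  Position 1: 'b' vs 'a' => DIFFER
  Position 2: 'd' vs 'c' => DIFFER
  Position 3: 'a' vs 'c' => DIFFER
  Position 4: 'c' vs 'e' => DIFFER
  Position 5: 'b' vs 'e' => DIFFER
Positions that differ: 6

6


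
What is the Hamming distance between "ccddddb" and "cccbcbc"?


Comparing "ccddddb" and "cccbcbc" position by position:
  Position 0: 'c' vs 'c' => same
  Position 1: 'c' vs 'c' => same
  Position 2: 'd' vs 'c' => differ
  Position 3: 'd' vs 'b' => differ
  Position 4: 'd' vs 'c' => differ
  Position 5: 'd' vs 'b' => differ
  Position 6: 'b' vs 'c' => differ
Total differences (Hamming distance): 5

5


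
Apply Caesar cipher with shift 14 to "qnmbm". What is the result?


Caesar cipher: shift "qnmbm" by 14
  'q' (pos 16) + 14 = pos 4 = 'e'
  'n' (pos 13) + 14 = pos 1 = 'b'
  'm' (pos 12) + 14 = pos 0 = 'a'
  'b' (pos 1) + 14 = pos 15 = 'p'
  'm' (pos 12) + 14 = pos 0 = 'a'
Result: ebapa

ebapa


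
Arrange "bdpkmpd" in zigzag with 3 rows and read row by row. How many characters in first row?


Zigzag "bdpkmpd" into 3 rows:
Placing characters:
  'b' => row 0
  'd' => row 1
  'p' => row 2
  'k' => row 1
  'm' => row 0
  'p' => row 1
  'd' => row 2
Rows:
  Row 0: "bm"
  Row 1: "dkp"
  Row 2: "pd"
First row length: 2

2
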